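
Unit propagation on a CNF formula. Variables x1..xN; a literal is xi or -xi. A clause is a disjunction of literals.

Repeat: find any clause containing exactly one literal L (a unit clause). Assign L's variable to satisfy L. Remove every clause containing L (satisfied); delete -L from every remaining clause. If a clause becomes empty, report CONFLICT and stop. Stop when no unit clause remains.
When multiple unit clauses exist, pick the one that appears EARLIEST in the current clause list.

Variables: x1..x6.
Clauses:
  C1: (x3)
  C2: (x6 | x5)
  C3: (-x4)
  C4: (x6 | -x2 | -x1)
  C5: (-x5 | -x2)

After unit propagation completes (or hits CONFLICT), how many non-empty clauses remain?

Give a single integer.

Answer: 3

Derivation:
unit clause [3] forces x3=T; simplify:
  satisfied 1 clause(s); 4 remain; assigned so far: [3]
unit clause [-4] forces x4=F; simplify:
  satisfied 1 clause(s); 3 remain; assigned so far: [3, 4]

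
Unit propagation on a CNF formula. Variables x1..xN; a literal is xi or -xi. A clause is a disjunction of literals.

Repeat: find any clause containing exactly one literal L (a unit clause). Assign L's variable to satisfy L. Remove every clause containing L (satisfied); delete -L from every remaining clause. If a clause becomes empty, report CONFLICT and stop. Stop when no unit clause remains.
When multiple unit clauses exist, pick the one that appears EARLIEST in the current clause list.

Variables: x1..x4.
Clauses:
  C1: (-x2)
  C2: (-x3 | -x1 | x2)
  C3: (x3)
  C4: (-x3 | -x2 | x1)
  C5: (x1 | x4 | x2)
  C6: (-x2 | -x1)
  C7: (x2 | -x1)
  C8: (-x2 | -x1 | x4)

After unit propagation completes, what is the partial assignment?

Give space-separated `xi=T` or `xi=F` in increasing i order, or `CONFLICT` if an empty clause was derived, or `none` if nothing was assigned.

unit clause [-2] forces x2=F; simplify:
  drop 2 from [-3, -1, 2] -> [-3, -1]
  drop 2 from [1, 4, 2] -> [1, 4]
  drop 2 from [2, -1] -> [-1]
  satisfied 4 clause(s); 4 remain; assigned so far: [2]
unit clause [3] forces x3=T; simplify:
  drop -3 from [-3, -1] -> [-1]
  satisfied 1 clause(s); 3 remain; assigned so far: [2, 3]
unit clause [-1] forces x1=F; simplify:
  drop 1 from [1, 4] -> [4]
  satisfied 2 clause(s); 1 remain; assigned so far: [1, 2, 3]
unit clause [4] forces x4=T; simplify:
  satisfied 1 clause(s); 0 remain; assigned so far: [1, 2, 3, 4]

Answer: x1=F x2=F x3=T x4=T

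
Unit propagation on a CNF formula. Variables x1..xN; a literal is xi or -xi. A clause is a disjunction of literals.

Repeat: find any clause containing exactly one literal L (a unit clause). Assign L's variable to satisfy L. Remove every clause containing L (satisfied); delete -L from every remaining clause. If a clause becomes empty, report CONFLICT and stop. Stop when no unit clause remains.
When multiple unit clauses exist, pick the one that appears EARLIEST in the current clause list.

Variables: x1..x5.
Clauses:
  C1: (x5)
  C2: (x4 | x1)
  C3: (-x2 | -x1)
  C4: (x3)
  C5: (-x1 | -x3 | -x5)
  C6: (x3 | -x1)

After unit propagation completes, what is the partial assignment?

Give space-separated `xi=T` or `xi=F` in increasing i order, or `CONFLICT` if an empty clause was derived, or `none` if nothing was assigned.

unit clause [5] forces x5=T; simplify:
  drop -5 from [-1, -3, -5] -> [-1, -3]
  satisfied 1 clause(s); 5 remain; assigned so far: [5]
unit clause [3] forces x3=T; simplify:
  drop -3 from [-1, -3] -> [-1]
  satisfied 2 clause(s); 3 remain; assigned so far: [3, 5]
unit clause [-1] forces x1=F; simplify:
  drop 1 from [4, 1] -> [4]
  satisfied 2 clause(s); 1 remain; assigned so far: [1, 3, 5]
unit clause [4] forces x4=T; simplify:
  satisfied 1 clause(s); 0 remain; assigned so far: [1, 3, 4, 5]

Answer: x1=F x3=T x4=T x5=T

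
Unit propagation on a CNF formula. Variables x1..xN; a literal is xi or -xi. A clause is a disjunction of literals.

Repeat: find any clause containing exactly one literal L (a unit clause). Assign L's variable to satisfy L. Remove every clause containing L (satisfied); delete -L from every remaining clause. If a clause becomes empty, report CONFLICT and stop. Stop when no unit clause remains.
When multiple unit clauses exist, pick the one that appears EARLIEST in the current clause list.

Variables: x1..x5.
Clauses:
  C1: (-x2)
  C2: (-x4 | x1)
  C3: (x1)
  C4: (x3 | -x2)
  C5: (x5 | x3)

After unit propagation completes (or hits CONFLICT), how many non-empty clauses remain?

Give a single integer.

Answer: 1

Derivation:
unit clause [-2] forces x2=F; simplify:
  satisfied 2 clause(s); 3 remain; assigned so far: [2]
unit clause [1] forces x1=T; simplify:
  satisfied 2 clause(s); 1 remain; assigned so far: [1, 2]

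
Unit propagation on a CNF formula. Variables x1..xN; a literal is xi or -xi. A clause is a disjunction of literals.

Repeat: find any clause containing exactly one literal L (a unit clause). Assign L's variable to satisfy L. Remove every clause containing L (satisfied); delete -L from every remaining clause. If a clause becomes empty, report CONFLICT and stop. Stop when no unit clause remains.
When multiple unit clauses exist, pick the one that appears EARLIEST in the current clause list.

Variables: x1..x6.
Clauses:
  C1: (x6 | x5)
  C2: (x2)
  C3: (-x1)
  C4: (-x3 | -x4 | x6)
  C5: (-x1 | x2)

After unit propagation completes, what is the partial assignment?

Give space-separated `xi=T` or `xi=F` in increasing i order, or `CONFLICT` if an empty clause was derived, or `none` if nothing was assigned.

Answer: x1=F x2=T

Derivation:
unit clause [2] forces x2=T; simplify:
  satisfied 2 clause(s); 3 remain; assigned so far: [2]
unit clause [-1] forces x1=F; simplify:
  satisfied 1 clause(s); 2 remain; assigned so far: [1, 2]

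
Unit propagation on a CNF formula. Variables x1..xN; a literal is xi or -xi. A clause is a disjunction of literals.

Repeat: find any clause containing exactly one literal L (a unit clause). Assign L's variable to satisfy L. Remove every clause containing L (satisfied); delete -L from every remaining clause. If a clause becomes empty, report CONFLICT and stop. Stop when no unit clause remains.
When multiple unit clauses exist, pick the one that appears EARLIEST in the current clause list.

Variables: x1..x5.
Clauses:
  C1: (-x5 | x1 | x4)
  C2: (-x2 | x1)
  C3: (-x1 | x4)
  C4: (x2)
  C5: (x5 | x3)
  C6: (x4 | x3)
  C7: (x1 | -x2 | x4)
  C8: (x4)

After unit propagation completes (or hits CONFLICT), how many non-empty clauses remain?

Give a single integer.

Answer: 1

Derivation:
unit clause [2] forces x2=T; simplify:
  drop -2 from [-2, 1] -> [1]
  drop -2 from [1, -2, 4] -> [1, 4]
  satisfied 1 clause(s); 7 remain; assigned so far: [2]
unit clause [1] forces x1=T; simplify:
  drop -1 from [-1, 4] -> [4]
  satisfied 3 clause(s); 4 remain; assigned so far: [1, 2]
unit clause [4] forces x4=T; simplify:
  satisfied 3 clause(s); 1 remain; assigned so far: [1, 2, 4]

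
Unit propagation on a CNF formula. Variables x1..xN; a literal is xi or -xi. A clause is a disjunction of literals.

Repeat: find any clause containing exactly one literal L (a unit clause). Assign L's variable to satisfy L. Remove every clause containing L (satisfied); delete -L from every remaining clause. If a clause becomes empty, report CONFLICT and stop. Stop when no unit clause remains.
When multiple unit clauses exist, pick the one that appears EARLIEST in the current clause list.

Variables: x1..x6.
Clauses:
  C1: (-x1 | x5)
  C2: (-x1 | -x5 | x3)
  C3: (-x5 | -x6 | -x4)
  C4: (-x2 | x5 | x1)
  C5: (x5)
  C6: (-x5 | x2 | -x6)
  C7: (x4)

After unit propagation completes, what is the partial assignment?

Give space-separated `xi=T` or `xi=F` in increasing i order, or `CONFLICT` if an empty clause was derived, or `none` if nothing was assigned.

unit clause [5] forces x5=T; simplify:
  drop -5 from [-1, -5, 3] -> [-1, 3]
  drop -5 from [-5, -6, -4] -> [-6, -4]
  drop -5 from [-5, 2, -6] -> [2, -6]
  satisfied 3 clause(s); 4 remain; assigned so far: [5]
unit clause [4] forces x4=T; simplify:
  drop -4 from [-6, -4] -> [-6]
  satisfied 1 clause(s); 3 remain; assigned so far: [4, 5]
unit clause [-6] forces x6=F; simplify:
  satisfied 2 clause(s); 1 remain; assigned so far: [4, 5, 6]

Answer: x4=T x5=T x6=F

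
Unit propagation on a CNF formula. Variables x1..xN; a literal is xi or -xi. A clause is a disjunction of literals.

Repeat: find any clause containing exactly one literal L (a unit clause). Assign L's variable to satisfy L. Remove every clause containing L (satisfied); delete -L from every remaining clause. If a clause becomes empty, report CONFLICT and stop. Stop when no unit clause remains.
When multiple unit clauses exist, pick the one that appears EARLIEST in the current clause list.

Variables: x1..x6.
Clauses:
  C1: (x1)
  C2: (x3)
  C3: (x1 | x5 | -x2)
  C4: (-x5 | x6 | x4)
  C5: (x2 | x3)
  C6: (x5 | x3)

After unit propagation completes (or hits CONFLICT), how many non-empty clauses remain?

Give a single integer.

Answer: 1

Derivation:
unit clause [1] forces x1=T; simplify:
  satisfied 2 clause(s); 4 remain; assigned so far: [1]
unit clause [3] forces x3=T; simplify:
  satisfied 3 clause(s); 1 remain; assigned so far: [1, 3]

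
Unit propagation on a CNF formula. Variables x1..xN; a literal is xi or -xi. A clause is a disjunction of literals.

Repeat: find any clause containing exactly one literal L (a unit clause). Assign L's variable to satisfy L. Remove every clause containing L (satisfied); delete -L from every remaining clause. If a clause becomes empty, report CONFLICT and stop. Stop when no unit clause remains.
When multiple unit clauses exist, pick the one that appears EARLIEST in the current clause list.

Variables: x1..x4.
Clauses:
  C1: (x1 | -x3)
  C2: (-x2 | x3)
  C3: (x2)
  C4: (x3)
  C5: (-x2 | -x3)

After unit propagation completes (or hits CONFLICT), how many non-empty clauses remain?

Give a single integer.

Answer: 1

Derivation:
unit clause [2] forces x2=T; simplify:
  drop -2 from [-2, 3] -> [3]
  drop -2 from [-2, -3] -> [-3]
  satisfied 1 clause(s); 4 remain; assigned so far: [2]
unit clause [3] forces x3=T; simplify:
  drop -3 from [1, -3] -> [1]
  drop -3 from [-3] -> [] (empty!)
  satisfied 2 clause(s); 2 remain; assigned so far: [2, 3]
CONFLICT (empty clause)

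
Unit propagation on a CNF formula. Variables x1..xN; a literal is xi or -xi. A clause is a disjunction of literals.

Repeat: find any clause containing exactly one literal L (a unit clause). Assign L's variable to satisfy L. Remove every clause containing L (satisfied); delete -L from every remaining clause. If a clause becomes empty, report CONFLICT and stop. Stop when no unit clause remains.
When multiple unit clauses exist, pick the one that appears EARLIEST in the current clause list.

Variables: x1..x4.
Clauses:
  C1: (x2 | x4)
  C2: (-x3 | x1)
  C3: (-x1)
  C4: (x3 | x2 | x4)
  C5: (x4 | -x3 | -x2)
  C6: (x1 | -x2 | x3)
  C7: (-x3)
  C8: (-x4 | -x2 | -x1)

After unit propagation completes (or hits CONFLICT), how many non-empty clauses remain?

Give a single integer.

unit clause [-1] forces x1=F; simplify:
  drop 1 from [-3, 1] -> [-3]
  drop 1 from [1, -2, 3] -> [-2, 3]
  satisfied 2 clause(s); 6 remain; assigned so far: [1]
unit clause [-3] forces x3=F; simplify:
  drop 3 from [3, 2, 4] -> [2, 4]
  drop 3 from [-2, 3] -> [-2]
  satisfied 3 clause(s); 3 remain; assigned so far: [1, 3]
unit clause [-2] forces x2=F; simplify:
  drop 2 from [2, 4] -> [4]
  drop 2 from [2, 4] -> [4]
  satisfied 1 clause(s); 2 remain; assigned so far: [1, 2, 3]
unit clause [4] forces x4=T; simplify:
  satisfied 2 clause(s); 0 remain; assigned so far: [1, 2, 3, 4]

Answer: 0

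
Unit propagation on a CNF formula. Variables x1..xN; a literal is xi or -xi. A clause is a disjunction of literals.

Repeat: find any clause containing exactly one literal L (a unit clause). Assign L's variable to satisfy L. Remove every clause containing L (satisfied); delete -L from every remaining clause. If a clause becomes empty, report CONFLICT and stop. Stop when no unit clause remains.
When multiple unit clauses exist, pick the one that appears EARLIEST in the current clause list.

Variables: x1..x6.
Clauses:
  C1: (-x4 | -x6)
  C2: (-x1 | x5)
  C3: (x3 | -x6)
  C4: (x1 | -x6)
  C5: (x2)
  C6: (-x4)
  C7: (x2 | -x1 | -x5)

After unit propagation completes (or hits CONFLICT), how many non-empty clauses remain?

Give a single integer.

Answer: 3

Derivation:
unit clause [2] forces x2=T; simplify:
  satisfied 2 clause(s); 5 remain; assigned so far: [2]
unit clause [-4] forces x4=F; simplify:
  satisfied 2 clause(s); 3 remain; assigned so far: [2, 4]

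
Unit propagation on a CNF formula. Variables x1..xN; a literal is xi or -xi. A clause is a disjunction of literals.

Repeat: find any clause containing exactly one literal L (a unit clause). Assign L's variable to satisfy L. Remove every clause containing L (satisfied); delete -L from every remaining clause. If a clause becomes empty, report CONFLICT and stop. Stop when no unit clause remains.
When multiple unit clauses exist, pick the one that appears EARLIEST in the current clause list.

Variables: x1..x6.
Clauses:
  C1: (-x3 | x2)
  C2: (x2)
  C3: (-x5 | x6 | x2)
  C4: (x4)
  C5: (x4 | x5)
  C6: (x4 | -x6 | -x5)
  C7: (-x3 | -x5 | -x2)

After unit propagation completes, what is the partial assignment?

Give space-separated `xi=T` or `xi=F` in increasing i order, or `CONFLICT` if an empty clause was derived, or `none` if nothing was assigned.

unit clause [2] forces x2=T; simplify:
  drop -2 from [-3, -5, -2] -> [-3, -5]
  satisfied 3 clause(s); 4 remain; assigned so far: [2]
unit clause [4] forces x4=T; simplify:
  satisfied 3 clause(s); 1 remain; assigned so far: [2, 4]

Answer: x2=T x4=T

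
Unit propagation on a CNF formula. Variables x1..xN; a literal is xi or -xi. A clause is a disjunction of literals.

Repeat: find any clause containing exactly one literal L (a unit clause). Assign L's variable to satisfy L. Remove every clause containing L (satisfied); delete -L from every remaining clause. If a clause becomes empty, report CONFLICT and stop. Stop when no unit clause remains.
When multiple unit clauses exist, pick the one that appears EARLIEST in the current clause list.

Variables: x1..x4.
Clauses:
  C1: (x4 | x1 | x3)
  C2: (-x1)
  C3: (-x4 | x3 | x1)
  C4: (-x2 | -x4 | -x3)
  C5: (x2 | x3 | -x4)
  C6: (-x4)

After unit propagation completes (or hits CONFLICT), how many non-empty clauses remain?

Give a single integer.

Answer: 0

Derivation:
unit clause [-1] forces x1=F; simplify:
  drop 1 from [4, 1, 3] -> [4, 3]
  drop 1 from [-4, 3, 1] -> [-4, 3]
  satisfied 1 clause(s); 5 remain; assigned so far: [1]
unit clause [-4] forces x4=F; simplify:
  drop 4 from [4, 3] -> [3]
  satisfied 4 clause(s); 1 remain; assigned so far: [1, 4]
unit clause [3] forces x3=T; simplify:
  satisfied 1 clause(s); 0 remain; assigned so far: [1, 3, 4]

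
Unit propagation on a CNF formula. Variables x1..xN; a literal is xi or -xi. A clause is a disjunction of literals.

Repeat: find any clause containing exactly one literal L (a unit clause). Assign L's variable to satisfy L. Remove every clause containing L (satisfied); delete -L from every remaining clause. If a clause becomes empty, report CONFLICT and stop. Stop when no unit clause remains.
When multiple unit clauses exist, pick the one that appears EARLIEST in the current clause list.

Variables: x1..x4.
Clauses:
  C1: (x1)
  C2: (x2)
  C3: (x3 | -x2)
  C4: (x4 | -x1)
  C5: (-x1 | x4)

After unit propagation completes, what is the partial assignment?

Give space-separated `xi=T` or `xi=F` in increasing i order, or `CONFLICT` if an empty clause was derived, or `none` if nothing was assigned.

unit clause [1] forces x1=T; simplify:
  drop -1 from [4, -1] -> [4]
  drop -1 from [-1, 4] -> [4]
  satisfied 1 clause(s); 4 remain; assigned so far: [1]
unit clause [2] forces x2=T; simplify:
  drop -2 from [3, -2] -> [3]
  satisfied 1 clause(s); 3 remain; assigned so far: [1, 2]
unit clause [3] forces x3=T; simplify:
  satisfied 1 clause(s); 2 remain; assigned so far: [1, 2, 3]
unit clause [4] forces x4=T; simplify:
  satisfied 2 clause(s); 0 remain; assigned so far: [1, 2, 3, 4]

Answer: x1=T x2=T x3=T x4=T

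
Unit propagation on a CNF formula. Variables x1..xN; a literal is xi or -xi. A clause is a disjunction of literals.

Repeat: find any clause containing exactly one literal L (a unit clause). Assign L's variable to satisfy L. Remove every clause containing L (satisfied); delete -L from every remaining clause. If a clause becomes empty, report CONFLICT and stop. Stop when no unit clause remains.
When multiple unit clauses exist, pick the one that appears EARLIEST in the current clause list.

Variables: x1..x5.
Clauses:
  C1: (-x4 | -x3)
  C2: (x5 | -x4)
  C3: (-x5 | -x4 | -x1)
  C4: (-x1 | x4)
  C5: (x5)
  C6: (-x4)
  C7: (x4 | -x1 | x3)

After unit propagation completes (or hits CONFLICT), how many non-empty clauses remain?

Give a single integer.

unit clause [5] forces x5=T; simplify:
  drop -5 from [-5, -4, -1] -> [-4, -1]
  satisfied 2 clause(s); 5 remain; assigned so far: [5]
unit clause [-4] forces x4=F; simplify:
  drop 4 from [-1, 4] -> [-1]
  drop 4 from [4, -1, 3] -> [-1, 3]
  satisfied 3 clause(s); 2 remain; assigned so far: [4, 5]
unit clause [-1] forces x1=F; simplify:
  satisfied 2 clause(s); 0 remain; assigned so far: [1, 4, 5]

Answer: 0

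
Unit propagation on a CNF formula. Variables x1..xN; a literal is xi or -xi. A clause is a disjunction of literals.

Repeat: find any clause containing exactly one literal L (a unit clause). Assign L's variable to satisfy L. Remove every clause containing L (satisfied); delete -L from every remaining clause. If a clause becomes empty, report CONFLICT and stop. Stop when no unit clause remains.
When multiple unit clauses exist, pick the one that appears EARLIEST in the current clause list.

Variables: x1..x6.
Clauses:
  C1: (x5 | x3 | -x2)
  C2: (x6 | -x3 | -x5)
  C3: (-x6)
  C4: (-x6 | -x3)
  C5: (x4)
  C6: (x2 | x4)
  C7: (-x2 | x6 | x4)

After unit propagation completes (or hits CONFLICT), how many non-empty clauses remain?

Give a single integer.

Answer: 2

Derivation:
unit clause [-6] forces x6=F; simplify:
  drop 6 from [6, -3, -5] -> [-3, -5]
  drop 6 from [-2, 6, 4] -> [-2, 4]
  satisfied 2 clause(s); 5 remain; assigned so far: [6]
unit clause [4] forces x4=T; simplify:
  satisfied 3 clause(s); 2 remain; assigned so far: [4, 6]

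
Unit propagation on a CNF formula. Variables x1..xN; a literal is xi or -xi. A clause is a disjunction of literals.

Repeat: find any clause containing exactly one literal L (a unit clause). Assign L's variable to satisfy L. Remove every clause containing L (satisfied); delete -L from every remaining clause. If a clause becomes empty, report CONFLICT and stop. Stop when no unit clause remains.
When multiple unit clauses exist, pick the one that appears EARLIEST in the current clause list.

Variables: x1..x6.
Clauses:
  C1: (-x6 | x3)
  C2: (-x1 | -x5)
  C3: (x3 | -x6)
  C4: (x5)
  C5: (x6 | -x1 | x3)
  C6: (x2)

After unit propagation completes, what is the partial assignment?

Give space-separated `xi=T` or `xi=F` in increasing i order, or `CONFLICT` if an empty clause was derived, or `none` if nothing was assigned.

Answer: x1=F x2=T x5=T

Derivation:
unit clause [5] forces x5=T; simplify:
  drop -5 from [-1, -5] -> [-1]
  satisfied 1 clause(s); 5 remain; assigned so far: [5]
unit clause [-1] forces x1=F; simplify:
  satisfied 2 clause(s); 3 remain; assigned so far: [1, 5]
unit clause [2] forces x2=T; simplify:
  satisfied 1 clause(s); 2 remain; assigned so far: [1, 2, 5]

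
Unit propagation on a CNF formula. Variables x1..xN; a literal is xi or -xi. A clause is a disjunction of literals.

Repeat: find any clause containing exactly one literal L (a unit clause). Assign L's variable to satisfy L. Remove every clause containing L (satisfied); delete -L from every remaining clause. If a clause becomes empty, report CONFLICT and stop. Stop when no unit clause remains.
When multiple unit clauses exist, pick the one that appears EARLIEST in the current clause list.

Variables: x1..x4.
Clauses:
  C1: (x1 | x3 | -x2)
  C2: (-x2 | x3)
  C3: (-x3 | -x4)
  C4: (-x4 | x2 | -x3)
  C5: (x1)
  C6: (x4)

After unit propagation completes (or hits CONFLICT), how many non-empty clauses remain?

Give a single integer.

unit clause [1] forces x1=T; simplify:
  satisfied 2 clause(s); 4 remain; assigned so far: [1]
unit clause [4] forces x4=T; simplify:
  drop -4 from [-3, -4] -> [-3]
  drop -4 from [-4, 2, -3] -> [2, -3]
  satisfied 1 clause(s); 3 remain; assigned so far: [1, 4]
unit clause [-3] forces x3=F; simplify:
  drop 3 from [-2, 3] -> [-2]
  satisfied 2 clause(s); 1 remain; assigned so far: [1, 3, 4]
unit clause [-2] forces x2=F; simplify:
  satisfied 1 clause(s); 0 remain; assigned so far: [1, 2, 3, 4]

Answer: 0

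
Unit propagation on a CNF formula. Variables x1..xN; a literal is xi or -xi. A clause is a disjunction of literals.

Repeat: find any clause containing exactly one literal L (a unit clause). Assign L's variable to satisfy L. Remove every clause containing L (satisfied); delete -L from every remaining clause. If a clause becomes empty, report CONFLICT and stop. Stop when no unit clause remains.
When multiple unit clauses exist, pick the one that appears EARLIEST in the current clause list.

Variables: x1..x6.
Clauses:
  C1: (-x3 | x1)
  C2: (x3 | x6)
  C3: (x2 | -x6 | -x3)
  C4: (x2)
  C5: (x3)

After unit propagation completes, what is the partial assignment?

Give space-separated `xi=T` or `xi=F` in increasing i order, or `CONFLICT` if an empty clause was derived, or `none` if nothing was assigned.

unit clause [2] forces x2=T; simplify:
  satisfied 2 clause(s); 3 remain; assigned so far: [2]
unit clause [3] forces x3=T; simplify:
  drop -3 from [-3, 1] -> [1]
  satisfied 2 clause(s); 1 remain; assigned so far: [2, 3]
unit clause [1] forces x1=T; simplify:
  satisfied 1 clause(s); 0 remain; assigned so far: [1, 2, 3]

Answer: x1=T x2=T x3=T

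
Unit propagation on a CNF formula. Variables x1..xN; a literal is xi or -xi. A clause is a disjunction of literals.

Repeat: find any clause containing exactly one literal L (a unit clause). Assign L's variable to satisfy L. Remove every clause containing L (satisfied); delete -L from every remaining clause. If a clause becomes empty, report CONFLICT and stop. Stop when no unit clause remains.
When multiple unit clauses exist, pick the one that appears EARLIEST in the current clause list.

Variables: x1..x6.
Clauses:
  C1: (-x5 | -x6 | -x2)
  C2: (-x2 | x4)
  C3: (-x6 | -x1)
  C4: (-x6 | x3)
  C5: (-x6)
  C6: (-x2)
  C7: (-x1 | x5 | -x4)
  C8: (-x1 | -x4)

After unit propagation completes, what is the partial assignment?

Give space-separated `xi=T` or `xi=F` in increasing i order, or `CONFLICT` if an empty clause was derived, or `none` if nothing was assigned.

Answer: x2=F x6=F

Derivation:
unit clause [-6] forces x6=F; simplify:
  satisfied 4 clause(s); 4 remain; assigned so far: [6]
unit clause [-2] forces x2=F; simplify:
  satisfied 2 clause(s); 2 remain; assigned so far: [2, 6]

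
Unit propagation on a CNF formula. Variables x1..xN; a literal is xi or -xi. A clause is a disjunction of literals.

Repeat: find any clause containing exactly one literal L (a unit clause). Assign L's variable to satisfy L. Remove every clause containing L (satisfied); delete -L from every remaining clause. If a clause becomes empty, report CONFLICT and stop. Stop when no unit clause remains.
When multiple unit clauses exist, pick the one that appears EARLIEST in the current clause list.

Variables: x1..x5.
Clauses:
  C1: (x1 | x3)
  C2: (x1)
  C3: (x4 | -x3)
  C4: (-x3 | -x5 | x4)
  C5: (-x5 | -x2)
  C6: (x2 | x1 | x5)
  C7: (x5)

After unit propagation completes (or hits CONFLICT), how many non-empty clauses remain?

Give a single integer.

Answer: 2

Derivation:
unit clause [1] forces x1=T; simplify:
  satisfied 3 clause(s); 4 remain; assigned so far: [1]
unit clause [5] forces x5=T; simplify:
  drop -5 from [-3, -5, 4] -> [-3, 4]
  drop -5 from [-5, -2] -> [-2]
  satisfied 1 clause(s); 3 remain; assigned so far: [1, 5]
unit clause [-2] forces x2=F; simplify:
  satisfied 1 clause(s); 2 remain; assigned so far: [1, 2, 5]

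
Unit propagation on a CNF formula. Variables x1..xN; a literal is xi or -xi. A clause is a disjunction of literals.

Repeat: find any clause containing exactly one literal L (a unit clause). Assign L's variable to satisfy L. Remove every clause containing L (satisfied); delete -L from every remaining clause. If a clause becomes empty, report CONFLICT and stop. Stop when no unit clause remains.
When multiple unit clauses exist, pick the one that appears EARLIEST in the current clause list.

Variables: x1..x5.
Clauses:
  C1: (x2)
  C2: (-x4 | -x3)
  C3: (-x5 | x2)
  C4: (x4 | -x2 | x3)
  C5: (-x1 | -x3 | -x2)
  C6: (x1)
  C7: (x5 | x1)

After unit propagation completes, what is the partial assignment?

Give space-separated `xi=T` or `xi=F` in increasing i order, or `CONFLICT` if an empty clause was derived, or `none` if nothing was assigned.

Answer: x1=T x2=T x3=F x4=T

Derivation:
unit clause [2] forces x2=T; simplify:
  drop -2 from [4, -2, 3] -> [4, 3]
  drop -2 from [-1, -3, -2] -> [-1, -3]
  satisfied 2 clause(s); 5 remain; assigned so far: [2]
unit clause [1] forces x1=T; simplify:
  drop -1 from [-1, -3] -> [-3]
  satisfied 2 clause(s); 3 remain; assigned so far: [1, 2]
unit clause [-3] forces x3=F; simplify:
  drop 3 from [4, 3] -> [4]
  satisfied 2 clause(s); 1 remain; assigned so far: [1, 2, 3]
unit clause [4] forces x4=T; simplify:
  satisfied 1 clause(s); 0 remain; assigned so far: [1, 2, 3, 4]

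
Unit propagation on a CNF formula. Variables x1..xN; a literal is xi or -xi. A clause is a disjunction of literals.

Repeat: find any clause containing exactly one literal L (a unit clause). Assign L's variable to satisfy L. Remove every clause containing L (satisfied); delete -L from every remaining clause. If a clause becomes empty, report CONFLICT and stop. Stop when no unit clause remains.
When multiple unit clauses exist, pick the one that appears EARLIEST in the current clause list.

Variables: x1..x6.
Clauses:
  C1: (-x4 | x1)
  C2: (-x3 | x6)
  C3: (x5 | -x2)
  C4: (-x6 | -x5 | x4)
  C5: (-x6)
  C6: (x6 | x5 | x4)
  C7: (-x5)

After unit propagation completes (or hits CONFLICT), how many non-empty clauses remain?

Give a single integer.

Answer: 0

Derivation:
unit clause [-6] forces x6=F; simplify:
  drop 6 from [-3, 6] -> [-3]
  drop 6 from [6, 5, 4] -> [5, 4]
  satisfied 2 clause(s); 5 remain; assigned so far: [6]
unit clause [-3] forces x3=F; simplify:
  satisfied 1 clause(s); 4 remain; assigned so far: [3, 6]
unit clause [-5] forces x5=F; simplify:
  drop 5 from [5, -2] -> [-2]
  drop 5 from [5, 4] -> [4]
  satisfied 1 clause(s); 3 remain; assigned so far: [3, 5, 6]
unit clause [-2] forces x2=F; simplify:
  satisfied 1 clause(s); 2 remain; assigned so far: [2, 3, 5, 6]
unit clause [4] forces x4=T; simplify:
  drop -4 from [-4, 1] -> [1]
  satisfied 1 clause(s); 1 remain; assigned so far: [2, 3, 4, 5, 6]
unit clause [1] forces x1=T; simplify:
  satisfied 1 clause(s); 0 remain; assigned so far: [1, 2, 3, 4, 5, 6]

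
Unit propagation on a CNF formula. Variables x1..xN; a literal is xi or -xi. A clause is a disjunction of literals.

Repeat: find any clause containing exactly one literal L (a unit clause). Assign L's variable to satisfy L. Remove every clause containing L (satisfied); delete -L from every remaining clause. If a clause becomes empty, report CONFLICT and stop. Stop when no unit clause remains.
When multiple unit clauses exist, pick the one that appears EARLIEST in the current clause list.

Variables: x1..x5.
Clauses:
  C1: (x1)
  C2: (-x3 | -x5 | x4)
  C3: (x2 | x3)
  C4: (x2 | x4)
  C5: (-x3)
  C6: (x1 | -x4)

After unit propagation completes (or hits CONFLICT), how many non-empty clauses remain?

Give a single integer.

unit clause [1] forces x1=T; simplify:
  satisfied 2 clause(s); 4 remain; assigned so far: [1]
unit clause [-3] forces x3=F; simplify:
  drop 3 from [2, 3] -> [2]
  satisfied 2 clause(s); 2 remain; assigned so far: [1, 3]
unit clause [2] forces x2=T; simplify:
  satisfied 2 clause(s); 0 remain; assigned so far: [1, 2, 3]

Answer: 0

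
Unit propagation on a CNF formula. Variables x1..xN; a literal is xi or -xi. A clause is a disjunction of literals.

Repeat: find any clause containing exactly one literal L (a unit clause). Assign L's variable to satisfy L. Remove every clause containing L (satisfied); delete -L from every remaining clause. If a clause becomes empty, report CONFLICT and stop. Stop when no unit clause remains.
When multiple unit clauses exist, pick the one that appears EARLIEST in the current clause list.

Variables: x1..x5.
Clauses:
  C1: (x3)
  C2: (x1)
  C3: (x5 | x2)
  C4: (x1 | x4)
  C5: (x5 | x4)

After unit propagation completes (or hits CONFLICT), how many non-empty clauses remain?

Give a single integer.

Answer: 2

Derivation:
unit clause [3] forces x3=T; simplify:
  satisfied 1 clause(s); 4 remain; assigned so far: [3]
unit clause [1] forces x1=T; simplify:
  satisfied 2 clause(s); 2 remain; assigned so far: [1, 3]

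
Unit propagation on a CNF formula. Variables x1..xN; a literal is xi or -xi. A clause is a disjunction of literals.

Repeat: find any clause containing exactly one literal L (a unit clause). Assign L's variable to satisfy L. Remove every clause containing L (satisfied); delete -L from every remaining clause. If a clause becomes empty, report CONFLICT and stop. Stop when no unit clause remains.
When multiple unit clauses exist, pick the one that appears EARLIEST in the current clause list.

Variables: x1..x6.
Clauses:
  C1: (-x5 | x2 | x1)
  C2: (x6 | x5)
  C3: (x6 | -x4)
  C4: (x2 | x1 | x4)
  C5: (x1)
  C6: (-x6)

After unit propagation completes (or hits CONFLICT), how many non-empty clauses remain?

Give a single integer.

Answer: 0

Derivation:
unit clause [1] forces x1=T; simplify:
  satisfied 3 clause(s); 3 remain; assigned so far: [1]
unit clause [-6] forces x6=F; simplify:
  drop 6 from [6, 5] -> [5]
  drop 6 from [6, -4] -> [-4]
  satisfied 1 clause(s); 2 remain; assigned so far: [1, 6]
unit clause [5] forces x5=T; simplify:
  satisfied 1 clause(s); 1 remain; assigned so far: [1, 5, 6]
unit clause [-4] forces x4=F; simplify:
  satisfied 1 clause(s); 0 remain; assigned so far: [1, 4, 5, 6]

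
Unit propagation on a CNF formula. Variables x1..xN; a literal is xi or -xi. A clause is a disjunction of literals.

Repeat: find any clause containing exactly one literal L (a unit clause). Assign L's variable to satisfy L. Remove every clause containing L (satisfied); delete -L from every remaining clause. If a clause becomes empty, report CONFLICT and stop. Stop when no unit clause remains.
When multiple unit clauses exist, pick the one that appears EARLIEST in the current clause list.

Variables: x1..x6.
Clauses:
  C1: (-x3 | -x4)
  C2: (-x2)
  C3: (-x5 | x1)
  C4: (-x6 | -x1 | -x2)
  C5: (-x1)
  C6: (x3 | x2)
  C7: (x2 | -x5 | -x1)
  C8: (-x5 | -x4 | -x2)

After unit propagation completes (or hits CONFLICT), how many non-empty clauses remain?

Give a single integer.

Answer: 0

Derivation:
unit clause [-2] forces x2=F; simplify:
  drop 2 from [3, 2] -> [3]
  drop 2 from [2, -5, -1] -> [-5, -1]
  satisfied 3 clause(s); 5 remain; assigned so far: [2]
unit clause [-1] forces x1=F; simplify:
  drop 1 from [-5, 1] -> [-5]
  satisfied 2 clause(s); 3 remain; assigned so far: [1, 2]
unit clause [-5] forces x5=F; simplify:
  satisfied 1 clause(s); 2 remain; assigned so far: [1, 2, 5]
unit clause [3] forces x3=T; simplify:
  drop -3 from [-3, -4] -> [-4]
  satisfied 1 clause(s); 1 remain; assigned so far: [1, 2, 3, 5]
unit clause [-4] forces x4=F; simplify:
  satisfied 1 clause(s); 0 remain; assigned so far: [1, 2, 3, 4, 5]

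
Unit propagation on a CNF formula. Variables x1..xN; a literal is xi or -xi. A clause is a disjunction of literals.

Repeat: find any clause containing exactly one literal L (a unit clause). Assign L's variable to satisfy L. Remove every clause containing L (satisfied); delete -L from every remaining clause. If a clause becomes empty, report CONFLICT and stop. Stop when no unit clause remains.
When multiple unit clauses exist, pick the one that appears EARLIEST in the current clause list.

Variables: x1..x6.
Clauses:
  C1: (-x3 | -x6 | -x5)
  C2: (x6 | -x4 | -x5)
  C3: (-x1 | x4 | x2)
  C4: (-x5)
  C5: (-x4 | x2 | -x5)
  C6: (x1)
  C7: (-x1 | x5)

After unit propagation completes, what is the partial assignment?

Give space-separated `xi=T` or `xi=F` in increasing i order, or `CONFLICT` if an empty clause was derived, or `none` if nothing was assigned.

Answer: CONFLICT

Derivation:
unit clause [-5] forces x5=F; simplify:
  drop 5 from [-1, 5] -> [-1]
  satisfied 4 clause(s); 3 remain; assigned so far: [5]
unit clause [1] forces x1=T; simplify:
  drop -1 from [-1, 4, 2] -> [4, 2]
  drop -1 from [-1] -> [] (empty!)
  satisfied 1 clause(s); 2 remain; assigned so far: [1, 5]
CONFLICT (empty clause)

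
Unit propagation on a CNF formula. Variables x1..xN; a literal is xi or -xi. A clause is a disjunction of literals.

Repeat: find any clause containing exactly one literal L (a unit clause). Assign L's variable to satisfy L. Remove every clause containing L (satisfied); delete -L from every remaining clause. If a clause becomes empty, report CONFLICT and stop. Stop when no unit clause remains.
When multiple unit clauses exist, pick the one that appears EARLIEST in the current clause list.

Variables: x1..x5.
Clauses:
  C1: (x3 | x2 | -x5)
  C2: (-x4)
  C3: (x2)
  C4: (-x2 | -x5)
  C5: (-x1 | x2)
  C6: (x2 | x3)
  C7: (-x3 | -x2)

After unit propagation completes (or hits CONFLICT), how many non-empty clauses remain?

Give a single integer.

unit clause [-4] forces x4=F; simplify:
  satisfied 1 clause(s); 6 remain; assigned so far: [4]
unit clause [2] forces x2=T; simplify:
  drop -2 from [-2, -5] -> [-5]
  drop -2 from [-3, -2] -> [-3]
  satisfied 4 clause(s); 2 remain; assigned so far: [2, 4]
unit clause [-5] forces x5=F; simplify:
  satisfied 1 clause(s); 1 remain; assigned so far: [2, 4, 5]
unit clause [-3] forces x3=F; simplify:
  satisfied 1 clause(s); 0 remain; assigned so far: [2, 3, 4, 5]

Answer: 0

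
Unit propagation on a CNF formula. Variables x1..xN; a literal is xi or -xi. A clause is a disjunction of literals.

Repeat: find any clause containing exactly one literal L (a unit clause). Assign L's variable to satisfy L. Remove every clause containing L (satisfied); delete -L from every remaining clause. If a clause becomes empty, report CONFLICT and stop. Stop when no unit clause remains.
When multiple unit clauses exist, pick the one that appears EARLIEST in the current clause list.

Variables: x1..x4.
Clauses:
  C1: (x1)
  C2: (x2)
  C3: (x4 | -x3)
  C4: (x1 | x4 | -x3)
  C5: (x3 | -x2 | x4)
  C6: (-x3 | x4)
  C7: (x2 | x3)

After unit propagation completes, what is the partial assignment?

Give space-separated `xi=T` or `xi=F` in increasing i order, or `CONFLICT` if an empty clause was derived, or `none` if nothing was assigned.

Answer: x1=T x2=T

Derivation:
unit clause [1] forces x1=T; simplify:
  satisfied 2 clause(s); 5 remain; assigned so far: [1]
unit clause [2] forces x2=T; simplify:
  drop -2 from [3, -2, 4] -> [3, 4]
  satisfied 2 clause(s); 3 remain; assigned so far: [1, 2]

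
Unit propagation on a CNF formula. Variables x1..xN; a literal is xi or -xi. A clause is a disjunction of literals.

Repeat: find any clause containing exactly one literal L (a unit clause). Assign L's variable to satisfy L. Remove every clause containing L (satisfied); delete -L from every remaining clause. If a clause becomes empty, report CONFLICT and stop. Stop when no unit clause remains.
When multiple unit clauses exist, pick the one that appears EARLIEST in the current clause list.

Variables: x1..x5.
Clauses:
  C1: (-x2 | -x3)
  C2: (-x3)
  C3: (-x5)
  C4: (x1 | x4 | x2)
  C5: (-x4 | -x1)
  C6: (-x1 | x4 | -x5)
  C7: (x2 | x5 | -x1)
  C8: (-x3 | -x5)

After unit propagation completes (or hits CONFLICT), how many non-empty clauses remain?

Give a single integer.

unit clause [-3] forces x3=F; simplify:
  satisfied 3 clause(s); 5 remain; assigned so far: [3]
unit clause [-5] forces x5=F; simplify:
  drop 5 from [2, 5, -1] -> [2, -1]
  satisfied 2 clause(s); 3 remain; assigned so far: [3, 5]

Answer: 3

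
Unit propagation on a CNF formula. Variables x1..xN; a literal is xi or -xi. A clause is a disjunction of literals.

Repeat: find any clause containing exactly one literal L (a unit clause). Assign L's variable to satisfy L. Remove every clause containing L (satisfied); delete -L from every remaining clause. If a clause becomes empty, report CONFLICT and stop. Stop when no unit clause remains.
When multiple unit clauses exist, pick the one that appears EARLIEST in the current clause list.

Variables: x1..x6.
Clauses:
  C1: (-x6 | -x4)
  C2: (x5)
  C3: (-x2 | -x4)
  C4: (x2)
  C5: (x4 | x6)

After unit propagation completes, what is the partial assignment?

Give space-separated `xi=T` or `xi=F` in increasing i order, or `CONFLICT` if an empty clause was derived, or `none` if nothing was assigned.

unit clause [5] forces x5=T; simplify:
  satisfied 1 clause(s); 4 remain; assigned so far: [5]
unit clause [2] forces x2=T; simplify:
  drop -2 from [-2, -4] -> [-4]
  satisfied 1 clause(s); 3 remain; assigned so far: [2, 5]
unit clause [-4] forces x4=F; simplify:
  drop 4 from [4, 6] -> [6]
  satisfied 2 clause(s); 1 remain; assigned so far: [2, 4, 5]
unit clause [6] forces x6=T; simplify:
  satisfied 1 clause(s); 0 remain; assigned so far: [2, 4, 5, 6]

Answer: x2=T x4=F x5=T x6=T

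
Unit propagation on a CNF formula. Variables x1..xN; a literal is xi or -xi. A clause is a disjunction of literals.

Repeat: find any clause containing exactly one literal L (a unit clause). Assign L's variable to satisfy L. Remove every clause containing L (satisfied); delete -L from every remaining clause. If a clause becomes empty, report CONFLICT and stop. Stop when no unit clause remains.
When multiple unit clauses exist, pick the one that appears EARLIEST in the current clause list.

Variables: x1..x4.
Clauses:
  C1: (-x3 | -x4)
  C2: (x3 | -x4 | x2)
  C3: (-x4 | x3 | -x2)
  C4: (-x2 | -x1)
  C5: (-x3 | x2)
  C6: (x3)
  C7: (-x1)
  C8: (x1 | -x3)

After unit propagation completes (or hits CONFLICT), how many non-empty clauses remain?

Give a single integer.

Answer: 0

Derivation:
unit clause [3] forces x3=T; simplify:
  drop -3 from [-3, -4] -> [-4]
  drop -3 from [-3, 2] -> [2]
  drop -3 from [1, -3] -> [1]
  satisfied 3 clause(s); 5 remain; assigned so far: [3]
unit clause [-4] forces x4=F; simplify:
  satisfied 1 clause(s); 4 remain; assigned so far: [3, 4]
unit clause [2] forces x2=T; simplify:
  drop -2 from [-2, -1] -> [-1]
  satisfied 1 clause(s); 3 remain; assigned so far: [2, 3, 4]
unit clause [-1] forces x1=F; simplify:
  drop 1 from [1] -> [] (empty!)
  satisfied 2 clause(s); 1 remain; assigned so far: [1, 2, 3, 4]
CONFLICT (empty clause)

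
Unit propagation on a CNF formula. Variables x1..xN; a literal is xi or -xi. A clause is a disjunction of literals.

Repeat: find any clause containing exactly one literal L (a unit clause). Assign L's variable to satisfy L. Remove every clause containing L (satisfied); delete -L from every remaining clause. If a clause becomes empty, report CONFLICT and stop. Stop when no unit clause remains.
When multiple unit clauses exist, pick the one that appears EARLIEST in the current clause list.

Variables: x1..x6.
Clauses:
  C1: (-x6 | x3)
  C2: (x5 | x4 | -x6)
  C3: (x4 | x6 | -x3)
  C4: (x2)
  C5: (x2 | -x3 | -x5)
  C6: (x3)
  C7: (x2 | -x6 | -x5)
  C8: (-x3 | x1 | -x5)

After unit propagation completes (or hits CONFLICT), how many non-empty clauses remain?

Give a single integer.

Answer: 3

Derivation:
unit clause [2] forces x2=T; simplify:
  satisfied 3 clause(s); 5 remain; assigned so far: [2]
unit clause [3] forces x3=T; simplify:
  drop -3 from [4, 6, -3] -> [4, 6]
  drop -3 from [-3, 1, -5] -> [1, -5]
  satisfied 2 clause(s); 3 remain; assigned so far: [2, 3]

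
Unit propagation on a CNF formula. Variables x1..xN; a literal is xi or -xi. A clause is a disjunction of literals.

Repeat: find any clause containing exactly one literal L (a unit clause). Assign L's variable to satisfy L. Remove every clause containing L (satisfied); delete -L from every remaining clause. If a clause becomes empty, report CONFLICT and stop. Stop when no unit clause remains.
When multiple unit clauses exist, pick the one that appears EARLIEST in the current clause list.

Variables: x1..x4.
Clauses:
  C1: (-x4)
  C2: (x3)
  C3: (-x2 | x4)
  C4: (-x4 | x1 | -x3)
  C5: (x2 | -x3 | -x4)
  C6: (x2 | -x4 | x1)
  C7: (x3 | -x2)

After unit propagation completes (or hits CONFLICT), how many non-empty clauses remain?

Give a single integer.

Answer: 0

Derivation:
unit clause [-4] forces x4=F; simplify:
  drop 4 from [-2, 4] -> [-2]
  satisfied 4 clause(s); 3 remain; assigned so far: [4]
unit clause [3] forces x3=T; simplify:
  satisfied 2 clause(s); 1 remain; assigned so far: [3, 4]
unit clause [-2] forces x2=F; simplify:
  satisfied 1 clause(s); 0 remain; assigned so far: [2, 3, 4]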